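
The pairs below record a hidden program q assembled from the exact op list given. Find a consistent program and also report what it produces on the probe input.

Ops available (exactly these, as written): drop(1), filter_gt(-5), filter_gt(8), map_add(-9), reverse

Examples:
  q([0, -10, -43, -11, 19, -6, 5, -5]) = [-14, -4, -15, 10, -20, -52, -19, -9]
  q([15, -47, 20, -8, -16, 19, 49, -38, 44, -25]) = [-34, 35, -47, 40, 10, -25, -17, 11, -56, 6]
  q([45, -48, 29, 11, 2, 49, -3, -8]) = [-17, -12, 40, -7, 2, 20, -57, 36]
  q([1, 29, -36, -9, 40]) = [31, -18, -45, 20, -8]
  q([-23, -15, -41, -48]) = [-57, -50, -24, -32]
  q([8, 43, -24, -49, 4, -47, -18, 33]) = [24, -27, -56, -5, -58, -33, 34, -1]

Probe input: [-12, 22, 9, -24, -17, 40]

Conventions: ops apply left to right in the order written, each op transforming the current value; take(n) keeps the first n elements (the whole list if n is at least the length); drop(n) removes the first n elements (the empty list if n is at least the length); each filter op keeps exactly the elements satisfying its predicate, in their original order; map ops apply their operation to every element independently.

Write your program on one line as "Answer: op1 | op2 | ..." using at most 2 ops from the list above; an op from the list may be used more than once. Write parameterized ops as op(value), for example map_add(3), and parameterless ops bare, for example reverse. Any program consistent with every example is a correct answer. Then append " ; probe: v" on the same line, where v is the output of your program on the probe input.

reverse | map_add(-9) ; probe: [31, -26, -33, 0, 13, -21]

Check, running the answer program on each example:
  [0, -10, -43, -11, 19, -6, 5, -5] -> [-5, 5, -6, 19, -11, -43, -10, 0] -> [-14, -4, -15, 10, -20, -52, -19, -9]
  [15, -47, 20, -8, -16, 19, 49, -38, 44, -25] -> [-25, 44, -38, 49, 19, -16, -8, 20, -47, 15] -> [-34, 35, -47, 40, 10, -25, -17, 11, -56, 6]
  [45, -48, 29, 11, 2, 49, -3, -8] -> [-8, -3, 49, 2, 11, 29, -48, 45] -> [-17, -12, 40, -7, 2, 20, -57, 36]
  [1, 29, -36, -9, 40] -> [40, -9, -36, 29, 1] -> [31, -18, -45, 20, -8]
  [-23, -15, -41, -48] -> [-48, -41, -15, -23] -> [-57, -50, -24, -32]
  [8, 43, -24, -49, 4, -47, -18, 33] -> [33, -18, -47, 4, -49, -24, 43, 8] -> [24, -27, -56, -5, -58, -33, 34, -1]
  probe: [-12, 22, 9, -24, -17, 40] -> [40, -17, -24, 9, 22, -12] -> [31, -26, -33, 0, 13, -21]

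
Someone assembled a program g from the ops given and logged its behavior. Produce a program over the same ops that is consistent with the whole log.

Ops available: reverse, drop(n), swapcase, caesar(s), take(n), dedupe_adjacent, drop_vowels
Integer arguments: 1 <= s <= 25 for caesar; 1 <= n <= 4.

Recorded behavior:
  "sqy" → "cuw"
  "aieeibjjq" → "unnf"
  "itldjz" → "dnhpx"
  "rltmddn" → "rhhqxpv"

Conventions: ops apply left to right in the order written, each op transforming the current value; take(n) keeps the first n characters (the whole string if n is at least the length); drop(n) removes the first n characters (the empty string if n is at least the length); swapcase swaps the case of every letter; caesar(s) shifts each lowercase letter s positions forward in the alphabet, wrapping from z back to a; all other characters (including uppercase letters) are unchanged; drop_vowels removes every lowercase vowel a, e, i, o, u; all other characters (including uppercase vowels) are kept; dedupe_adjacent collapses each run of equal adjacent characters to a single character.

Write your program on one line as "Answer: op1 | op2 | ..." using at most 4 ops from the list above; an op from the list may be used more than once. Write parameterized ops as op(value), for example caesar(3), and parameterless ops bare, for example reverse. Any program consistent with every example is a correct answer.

drop_vowels | caesar(4) | reverse

Check, running the answer program on each example:
  "sqy" -> "sqy" -> "wuc" -> "cuw"
  "aieeibjjq" -> "bjjq" -> "fnnu" -> "unnf"
  "itldjz" -> "tldjz" -> "xphnd" -> "dnhpx"
  "rltmddn" -> "rltmddn" -> "vpxqhhr" -> "rhhqxpv"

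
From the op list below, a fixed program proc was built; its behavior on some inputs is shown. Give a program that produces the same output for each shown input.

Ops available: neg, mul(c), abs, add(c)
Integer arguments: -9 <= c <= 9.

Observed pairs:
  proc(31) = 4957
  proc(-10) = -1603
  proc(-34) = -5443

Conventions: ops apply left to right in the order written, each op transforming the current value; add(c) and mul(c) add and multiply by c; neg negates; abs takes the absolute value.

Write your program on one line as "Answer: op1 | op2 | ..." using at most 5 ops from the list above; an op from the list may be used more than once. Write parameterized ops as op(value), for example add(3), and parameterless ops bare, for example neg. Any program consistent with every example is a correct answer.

mul(8) | mul(4) | mul(-5) | mul(-1) | add(-3)

Check, running the answer program on each example:
  31 -> 248 -> 992 -> -4960 -> 4960 -> 4957
  -10 -> -80 -> -320 -> 1600 -> -1600 -> -1603
  -34 -> -272 -> -1088 -> 5440 -> -5440 -> -5443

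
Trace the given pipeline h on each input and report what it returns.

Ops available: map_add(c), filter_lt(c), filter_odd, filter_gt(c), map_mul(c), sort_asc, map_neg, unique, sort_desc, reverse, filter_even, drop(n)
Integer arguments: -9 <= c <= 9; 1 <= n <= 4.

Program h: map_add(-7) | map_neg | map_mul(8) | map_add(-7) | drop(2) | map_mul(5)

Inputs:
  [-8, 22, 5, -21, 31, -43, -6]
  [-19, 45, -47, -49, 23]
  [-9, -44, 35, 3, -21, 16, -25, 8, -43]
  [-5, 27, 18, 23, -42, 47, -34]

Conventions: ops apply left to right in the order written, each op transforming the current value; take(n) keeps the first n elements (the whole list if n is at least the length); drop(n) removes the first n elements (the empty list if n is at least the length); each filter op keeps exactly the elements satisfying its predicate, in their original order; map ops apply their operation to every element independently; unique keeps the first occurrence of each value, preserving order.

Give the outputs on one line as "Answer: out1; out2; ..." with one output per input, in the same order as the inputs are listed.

Execution, op by op:
  [-8, 22, 5, -21, 31, -43, -6] -> [-15, 15, -2, -28, 24, -50, -13] -> [15, -15, 2, 28, -24, 50, 13] -> [120, -120, 16, 224, -192, 400, 104] -> [113, -127, 9, 217, -199, 393, 97] -> [9, 217, -199, 393, 97] -> [45, 1085, -995, 1965, 485]
  [-19, 45, -47, -49, 23] -> [-26, 38, -54, -56, 16] -> [26, -38, 54, 56, -16] -> [208, -304, 432, 448, -128] -> [201, -311, 425, 441, -135] -> [425, 441, -135] -> [2125, 2205, -675]
  [-9, -44, 35, 3, -21, 16, -25, 8, -43] -> [-16, -51, 28, -4, -28, 9, -32, 1, -50] -> [16, 51, -28, 4, 28, -9, 32, -1, 50] -> [128, 408, -224, 32, 224, -72, 256, -8, 400] -> [121, 401, -231, 25, 217, -79, 249, -15, 393] -> [-231, 25, 217, -79, 249, -15, 393] -> [-1155, 125, 1085, -395, 1245, -75, 1965]
  [-5, 27, 18, 23, -42, 47, -34] -> [-12, 20, 11, 16, -49, 40, -41] -> [12, -20, -11, -16, 49, -40, 41] -> [96, -160, -88, -128, 392, -320, 328] -> [89, -167, -95, -135, 385, -327, 321] -> [-95, -135, 385, -327, 321] -> [-475, -675, 1925, -1635, 1605]

[45, 1085, -995, 1965, 485]; [2125, 2205, -675]; [-1155, 125, 1085, -395, 1245, -75, 1965]; [-475, -675, 1925, -1635, 1605]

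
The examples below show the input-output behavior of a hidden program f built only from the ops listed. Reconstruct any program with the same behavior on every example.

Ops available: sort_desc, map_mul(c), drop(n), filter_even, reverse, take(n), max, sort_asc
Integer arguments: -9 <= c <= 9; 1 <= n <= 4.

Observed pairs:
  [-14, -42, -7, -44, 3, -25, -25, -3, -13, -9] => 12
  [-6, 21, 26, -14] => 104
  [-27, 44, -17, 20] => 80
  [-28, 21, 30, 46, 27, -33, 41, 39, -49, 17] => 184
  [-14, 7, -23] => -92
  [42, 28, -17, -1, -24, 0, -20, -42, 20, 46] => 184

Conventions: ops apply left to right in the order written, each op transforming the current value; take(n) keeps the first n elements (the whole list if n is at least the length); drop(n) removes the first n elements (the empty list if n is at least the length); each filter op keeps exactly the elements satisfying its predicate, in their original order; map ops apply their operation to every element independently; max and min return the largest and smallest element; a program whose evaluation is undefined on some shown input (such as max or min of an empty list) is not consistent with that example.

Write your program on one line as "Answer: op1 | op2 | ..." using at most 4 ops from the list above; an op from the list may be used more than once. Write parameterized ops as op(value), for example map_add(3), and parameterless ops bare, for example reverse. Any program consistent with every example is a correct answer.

drop(2) | map_mul(4) | sort_desc | max

Check, running the answer program on each example:
  [-14, -42, -7, -44, 3, -25, -25, -3, -13, -9] -> [-7, -44, 3, -25, -25, -3, -13, -9] -> [-28, -176, 12, -100, -100, -12, -52, -36] -> [12, -12, -28, -36, -52, -100, -100, -176] -> 12
  [-6, 21, 26, -14] -> [26, -14] -> [104, -56] -> [104, -56] -> 104
  [-27, 44, -17, 20] -> [-17, 20] -> [-68, 80] -> [80, -68] -> 80
  [-28, 21, 30, 46, 27, -33, 41, 39, -49, 17] -> [30, 46, 27, -33, 41, 39, -49, 17] -> [120, 184, 108, -132, 164, 156, -196, 68] -> [184, 164, 156, 120, 108, 68, -132, -196] -> 184
  [-14, 7, -23] -> [-23] -> [-92] -> [-92] -> -92
  [42, 28, -17, -1, -24, 0, -20, -42, 20, 46] -> [-17, -1, -24, 0, -20, -42, 20, 46] -> [-68, -4, -96, 0, -80, -168, 80, 184] -> [184, 80, 0, -4, -68, -80, -96, -168] -> 184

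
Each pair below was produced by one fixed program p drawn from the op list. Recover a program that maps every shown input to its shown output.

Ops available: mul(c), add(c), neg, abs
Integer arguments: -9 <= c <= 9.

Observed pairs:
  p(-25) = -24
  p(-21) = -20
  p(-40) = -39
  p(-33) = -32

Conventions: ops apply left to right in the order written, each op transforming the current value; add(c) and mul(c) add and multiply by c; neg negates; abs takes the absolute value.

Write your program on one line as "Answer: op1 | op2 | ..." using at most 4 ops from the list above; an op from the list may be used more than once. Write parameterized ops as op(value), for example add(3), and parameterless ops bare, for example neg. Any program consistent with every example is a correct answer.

abs | add(-1) | neg

Check, running the answer program on each example:
  -25 -> 25 -> 24 -> -24
  -21 -> 21 -> 20 -> -20
  -40 -> 40 -> 39 -> -39
  -33 -> 33 -> 32 -> -32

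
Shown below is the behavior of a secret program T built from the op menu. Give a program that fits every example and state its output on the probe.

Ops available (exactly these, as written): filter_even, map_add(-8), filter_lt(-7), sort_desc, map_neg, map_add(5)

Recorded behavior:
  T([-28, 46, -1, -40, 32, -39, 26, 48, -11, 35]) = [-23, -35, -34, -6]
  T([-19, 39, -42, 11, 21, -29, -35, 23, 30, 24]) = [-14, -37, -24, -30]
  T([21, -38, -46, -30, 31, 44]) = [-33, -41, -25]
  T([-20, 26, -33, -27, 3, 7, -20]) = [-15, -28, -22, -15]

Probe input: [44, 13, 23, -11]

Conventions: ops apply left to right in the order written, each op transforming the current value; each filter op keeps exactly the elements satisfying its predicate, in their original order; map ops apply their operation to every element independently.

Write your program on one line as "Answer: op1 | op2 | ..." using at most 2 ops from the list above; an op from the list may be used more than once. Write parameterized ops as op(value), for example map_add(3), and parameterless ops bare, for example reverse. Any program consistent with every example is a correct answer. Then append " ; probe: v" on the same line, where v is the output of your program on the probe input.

filter_lt(-7) | map_add(5) ; probe: [-6]

Check, running the answer program on each example:
  [-28, 46, -1, -40, 32, -39, 26, 48, -11, 35] -> [-28, -40, -39, -11] -> [-23, -35, -34, -6]
  [-19, 39, -42, 11, 21, -29, -35, 23, 30, 24] -> [-19, -42, -29, -35] -> [-14, -37, -24, -30]
  [21, -38, -46, -30, 31, 44] -> [-38, -46, -30] -> [-33, -41, -25]
  [-20, 26, -33, -27, 3, 7, -20] -> [-20, -33, -27, -20] -> [-15, -28, -22, -15]
  probe: [44, 13, 23, -11] -> [-11] -> [-6]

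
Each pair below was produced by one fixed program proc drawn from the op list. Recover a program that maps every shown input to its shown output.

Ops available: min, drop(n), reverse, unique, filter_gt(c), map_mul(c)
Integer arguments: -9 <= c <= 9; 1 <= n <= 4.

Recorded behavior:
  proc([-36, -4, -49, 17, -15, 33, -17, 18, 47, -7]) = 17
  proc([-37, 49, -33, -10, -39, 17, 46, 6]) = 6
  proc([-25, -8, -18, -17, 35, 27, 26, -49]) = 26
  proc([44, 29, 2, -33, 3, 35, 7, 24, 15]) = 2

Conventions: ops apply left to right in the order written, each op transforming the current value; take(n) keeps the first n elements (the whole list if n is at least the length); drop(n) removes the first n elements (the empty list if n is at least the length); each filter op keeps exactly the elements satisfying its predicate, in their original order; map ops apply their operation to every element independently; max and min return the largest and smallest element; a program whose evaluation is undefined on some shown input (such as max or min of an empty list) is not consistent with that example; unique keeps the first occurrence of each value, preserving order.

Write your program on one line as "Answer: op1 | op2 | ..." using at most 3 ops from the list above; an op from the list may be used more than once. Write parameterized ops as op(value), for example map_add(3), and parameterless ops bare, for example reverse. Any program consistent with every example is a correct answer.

filter_gt(-5) | filter_gt(-3) | min

Check, running the answer program on each example:
  [-36, -4, -49, 17, -15, 33, -17, 18, 47, -7] -> [-4, 17, 33, 18, 47] -> [17, 33, 18, 47] -> 17
  [-37, 49, -33, -10, -39, 17, 46, 6] -> [49, 17, 46, 6] -> [49, 17, 46, 6] -> 6
  [-25, -8, -18, -17, 35, 27, 26, -49] -> [35, 27, 26] -> [35, 27, 26] -> 26
  [44, 29, 2, -33, 3, 35, 7, 24, 15] -> [44, 29, 2, 3, 35, 7, 24, 15] -> [44, 29, 2, 3, 35, 7, 24, 15] -> 2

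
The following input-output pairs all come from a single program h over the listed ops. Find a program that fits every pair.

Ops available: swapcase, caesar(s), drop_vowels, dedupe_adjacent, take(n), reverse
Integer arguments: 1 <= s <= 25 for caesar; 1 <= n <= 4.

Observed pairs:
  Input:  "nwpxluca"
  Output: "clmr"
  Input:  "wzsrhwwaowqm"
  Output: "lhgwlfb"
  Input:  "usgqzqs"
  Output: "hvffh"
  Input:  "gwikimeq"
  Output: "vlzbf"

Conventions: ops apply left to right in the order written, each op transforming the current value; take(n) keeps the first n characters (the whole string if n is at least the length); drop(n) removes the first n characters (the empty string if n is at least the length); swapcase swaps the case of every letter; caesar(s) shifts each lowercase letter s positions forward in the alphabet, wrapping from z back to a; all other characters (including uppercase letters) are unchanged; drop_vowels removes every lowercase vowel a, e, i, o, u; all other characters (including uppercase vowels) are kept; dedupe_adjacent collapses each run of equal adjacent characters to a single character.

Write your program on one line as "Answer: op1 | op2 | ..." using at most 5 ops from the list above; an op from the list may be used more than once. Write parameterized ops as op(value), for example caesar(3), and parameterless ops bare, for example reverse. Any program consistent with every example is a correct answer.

drop_vowels | caesar(15) | dedupe_adjacent | drop_vowels

Check, running the answer program on each example:
  "nwpxluca" -> "nwpxlc" -> "clemar" -> "clemar" -> "clmr"
  "wzsrhwwaowqm" -> "wzsrhwwwqm" -> "lohgwlllfb" -> "lohgwlfb" -> "lhgwlfb"
  "usgqzqs" -> "sgqzqs" -> "hvfofh" -> "hvfofh" -> "hvffh"
  "gwikimeq" -> "gwkmq" -> "vlzbf" -> "vlzbf" -> "vlzbf"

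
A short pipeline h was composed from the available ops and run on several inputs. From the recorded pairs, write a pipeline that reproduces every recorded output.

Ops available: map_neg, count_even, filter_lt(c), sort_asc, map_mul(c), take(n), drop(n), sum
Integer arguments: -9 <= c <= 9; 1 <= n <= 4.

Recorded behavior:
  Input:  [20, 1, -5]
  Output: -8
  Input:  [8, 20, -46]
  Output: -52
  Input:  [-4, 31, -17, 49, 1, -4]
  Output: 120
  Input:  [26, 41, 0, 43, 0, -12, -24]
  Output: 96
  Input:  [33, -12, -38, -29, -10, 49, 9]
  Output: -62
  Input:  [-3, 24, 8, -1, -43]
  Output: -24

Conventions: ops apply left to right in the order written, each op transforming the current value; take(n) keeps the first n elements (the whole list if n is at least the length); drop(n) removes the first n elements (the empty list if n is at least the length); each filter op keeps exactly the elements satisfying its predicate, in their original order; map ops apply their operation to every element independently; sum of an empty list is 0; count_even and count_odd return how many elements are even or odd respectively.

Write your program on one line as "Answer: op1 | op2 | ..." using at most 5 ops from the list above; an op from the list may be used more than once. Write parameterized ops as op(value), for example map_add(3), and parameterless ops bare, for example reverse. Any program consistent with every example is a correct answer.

drop(1) | map_mul(2) | sort_asc | sum

Check, running the answer program on each example:
  [20, 1, -5] -> [1, -5] -> [2, -10] -> [-10, 2] -> -8
  [8, 20, -46] -> [20, -46] -> [40, -92] -> [-92, 40] -> -52
  [-4, 31, -17, 49, 1, -4] -> [31, -17, 49, 1, -4] -> [62, -34, 98, 2, -8] -> [-34, -8, 2, 62, 98] -> 120
  [26, 41, 0, 43, 0, -12, -24] -> [41, 0, 43, 0, -12, -24] -> [82, 0, 86, 0, -24, -48] -> [-48, -24, 0, 0, 82, 86] -> 96
  [33, -12, -38, -29, -10, 49, 9] -> [-12, -38, -29, -10, 49, 9] -> [-24, -76, -58, -20, 98, 18] -> [-76, -58, -24, -20, 18, 98] -> -62
  [-3, 24, 8, -1, -43] -> [24, 8, -1, -43] -> [48, 16, -2, -86] -> [-86, -2, 16, 48] -> -24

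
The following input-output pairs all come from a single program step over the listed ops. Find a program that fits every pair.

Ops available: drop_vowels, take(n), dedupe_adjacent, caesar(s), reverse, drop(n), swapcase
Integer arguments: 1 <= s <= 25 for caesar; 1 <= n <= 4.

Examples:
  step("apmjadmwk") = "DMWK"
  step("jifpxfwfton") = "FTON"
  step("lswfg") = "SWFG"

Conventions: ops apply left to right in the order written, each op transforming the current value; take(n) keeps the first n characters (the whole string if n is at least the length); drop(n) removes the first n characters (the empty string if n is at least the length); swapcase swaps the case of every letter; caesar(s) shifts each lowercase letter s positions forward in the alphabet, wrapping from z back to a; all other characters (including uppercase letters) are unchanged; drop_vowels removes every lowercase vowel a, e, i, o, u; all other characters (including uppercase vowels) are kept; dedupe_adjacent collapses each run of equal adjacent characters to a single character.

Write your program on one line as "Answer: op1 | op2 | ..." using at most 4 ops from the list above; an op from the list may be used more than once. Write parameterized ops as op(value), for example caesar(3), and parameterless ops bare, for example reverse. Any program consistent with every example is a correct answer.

reverse | take(4) | swapcase | reverse

Check, running the answer program on each example:
  "apmjadmwk" -> "kwmdajmpa" -> "kwmd" -> "KWMD" -> "DMWK"
  "jifpxfwfton" -> "notfwfxpfij" -> "notf" -> "NOTF" -> "FTON"
  "lswfg" -> "gfwsl" -> "gfws" -> "GFWS" -> "SWFG"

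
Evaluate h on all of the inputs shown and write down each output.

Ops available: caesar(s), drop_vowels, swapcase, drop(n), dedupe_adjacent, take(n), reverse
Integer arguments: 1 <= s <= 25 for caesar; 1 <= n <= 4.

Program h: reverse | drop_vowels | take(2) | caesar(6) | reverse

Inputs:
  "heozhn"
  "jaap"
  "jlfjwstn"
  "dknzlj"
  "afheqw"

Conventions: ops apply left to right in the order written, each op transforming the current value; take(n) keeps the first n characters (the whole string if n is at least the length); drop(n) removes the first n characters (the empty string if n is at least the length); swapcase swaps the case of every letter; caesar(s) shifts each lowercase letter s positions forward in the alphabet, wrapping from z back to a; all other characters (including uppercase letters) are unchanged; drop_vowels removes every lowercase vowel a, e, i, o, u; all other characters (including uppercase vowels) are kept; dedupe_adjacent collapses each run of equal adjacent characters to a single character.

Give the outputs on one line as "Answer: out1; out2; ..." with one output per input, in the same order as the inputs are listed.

Execution, op by op:
  "heozhn" -> "nhzoeh" -> "nhzh" -> "nh" -> "tn" -> "nt"
  "jaap" -> "paaj" -> "pj" -> "pj" -> "vp" -> "pv"
  "jlfjwstn" -> "ntswjflj" -> "ntswjflj" -> "nt" -> "tz" -> "zt"
  "dknzlj" -> "jlznkd" -> "jlznkd" -> "jl" -> "pr" -> "rp"
  "afheqw" -> "wqehfa" -> "wqhf" -> "wq" -> "cw" -> "wc"

"nt"; "pv"; "zt"; "rp"; "wc"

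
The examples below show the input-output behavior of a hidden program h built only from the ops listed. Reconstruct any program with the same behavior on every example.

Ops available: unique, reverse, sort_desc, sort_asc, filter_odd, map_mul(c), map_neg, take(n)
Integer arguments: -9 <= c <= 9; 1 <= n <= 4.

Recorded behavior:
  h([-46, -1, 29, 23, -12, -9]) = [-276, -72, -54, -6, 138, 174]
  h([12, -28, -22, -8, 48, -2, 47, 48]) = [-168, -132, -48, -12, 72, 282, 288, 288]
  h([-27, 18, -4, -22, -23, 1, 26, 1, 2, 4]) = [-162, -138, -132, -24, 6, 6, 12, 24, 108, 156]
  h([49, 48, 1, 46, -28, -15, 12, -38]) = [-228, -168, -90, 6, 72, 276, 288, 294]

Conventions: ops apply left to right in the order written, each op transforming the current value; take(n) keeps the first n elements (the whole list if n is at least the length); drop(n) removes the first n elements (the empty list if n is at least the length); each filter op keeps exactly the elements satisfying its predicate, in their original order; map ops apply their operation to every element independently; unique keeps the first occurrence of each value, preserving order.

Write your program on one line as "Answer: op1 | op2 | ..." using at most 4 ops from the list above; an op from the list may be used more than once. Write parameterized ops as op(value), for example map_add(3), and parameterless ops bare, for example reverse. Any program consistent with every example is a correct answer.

map_mul(-6) | map_neg | sort_asc

Check, running the answer program on each example:
  [-46, -1, 29, 23, -12, -9] -> [276, 6, -174, -138, 72, 54] -> [-276, -6, 174, 138, -72, -54] -> [-276, -72, -54, -6, 138, 174]
  [12, -28, -22, -8, 48, -2, 47, 48] -> [-72, 168, 132, 48, -288, 12, -282, -288] -> [72, -168, -132, -48, 288, -12, 282, 288] -> [-168, -132, -48, -12, 72, 282, 288, 288]
  [-27, 18, -4, -22, -23, 1, 26, 1, 2, 4] -> [162, -108, 24, 132, 138, -6, -156, -6, -12, -24] -> [-162, 108, -24, -132, -138, 6, 156, 6, 12, 24] -> [-162, -138, -132, -24, 6, 6, 12, 24, 108, 156]
  [49, 48, 1, 46, -28, -15, 12, -38] -> [-294, -288, -6, -276, 168, 90, -72, 228] -> [294, 288, 6, 276, -168, -90, 72, -228] -> [-228, -168, -90, 6, 72, 276, 288, 294]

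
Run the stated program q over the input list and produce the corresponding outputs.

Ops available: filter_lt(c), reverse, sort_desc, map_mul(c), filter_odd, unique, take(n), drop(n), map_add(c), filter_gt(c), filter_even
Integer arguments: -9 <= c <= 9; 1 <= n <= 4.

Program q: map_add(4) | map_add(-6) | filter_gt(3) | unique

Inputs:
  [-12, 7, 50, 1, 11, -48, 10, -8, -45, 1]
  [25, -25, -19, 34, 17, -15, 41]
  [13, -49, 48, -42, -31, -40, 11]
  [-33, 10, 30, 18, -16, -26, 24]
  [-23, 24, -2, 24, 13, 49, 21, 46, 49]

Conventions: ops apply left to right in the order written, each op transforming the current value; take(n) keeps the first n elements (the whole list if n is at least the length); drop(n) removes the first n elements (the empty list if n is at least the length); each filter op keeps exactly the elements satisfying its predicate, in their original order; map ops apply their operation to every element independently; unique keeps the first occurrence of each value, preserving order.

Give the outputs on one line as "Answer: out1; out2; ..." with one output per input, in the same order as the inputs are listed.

[5, 48, 9, 8]; [23, 32, 15, 39]; [11, 46, 9]; [8, 28, 16, 22]; [22, 11, 47, 19, 44]

Execution, op by op:
  [-12, 7, 50, 1, 11, -48, 10, -8, -45, 1] -> [-8, 11, 54, 5, 15, -44, 14, -4, -41, 5] -> [-14, 5, 48, -1, 9, -50, 8, -10, -47, -1] -> [5, 48, 9, 8] -> [5, 48, 9, 8]
  [25, -25, -19, 34, 17, -15, 41] -> [29, -21, -15, 38, 21, -11, 45] -> [23, -27, -21, 32, 15, -17, 39] -> [23, 32, 15, 39] -> [23, 32, 15, 39]
  [13, -49, 48, -42, -31, -40, 11] -> [17, -45, 52, -38, -27, -36, 15] -> [11, -51, 46, -44, -33, -42, 9] -> [11, 46, 9] -> [11, 46, 9]
  [-33, 10, 30, 18, -16, -26, 24] -> [-29, 14, 34, 22, -12, -22, 28] -> [-35, 8, 28, 16, -18, -28, 22] -> [8, 28, 16, 22] -> [8, 28, 16, 22]
  [-23, 24, -2, 24, 13, 49, 21, 46, 49] -> [-19, 28, 2, 28, 17, 53, 25, 50, 53] -> [-25, 22, -4, 22, 11, 47, 19, 44, 47] -> [22, 22, 11, 47, 19, 44, 47] -> [22, 11, 47, 19, 44]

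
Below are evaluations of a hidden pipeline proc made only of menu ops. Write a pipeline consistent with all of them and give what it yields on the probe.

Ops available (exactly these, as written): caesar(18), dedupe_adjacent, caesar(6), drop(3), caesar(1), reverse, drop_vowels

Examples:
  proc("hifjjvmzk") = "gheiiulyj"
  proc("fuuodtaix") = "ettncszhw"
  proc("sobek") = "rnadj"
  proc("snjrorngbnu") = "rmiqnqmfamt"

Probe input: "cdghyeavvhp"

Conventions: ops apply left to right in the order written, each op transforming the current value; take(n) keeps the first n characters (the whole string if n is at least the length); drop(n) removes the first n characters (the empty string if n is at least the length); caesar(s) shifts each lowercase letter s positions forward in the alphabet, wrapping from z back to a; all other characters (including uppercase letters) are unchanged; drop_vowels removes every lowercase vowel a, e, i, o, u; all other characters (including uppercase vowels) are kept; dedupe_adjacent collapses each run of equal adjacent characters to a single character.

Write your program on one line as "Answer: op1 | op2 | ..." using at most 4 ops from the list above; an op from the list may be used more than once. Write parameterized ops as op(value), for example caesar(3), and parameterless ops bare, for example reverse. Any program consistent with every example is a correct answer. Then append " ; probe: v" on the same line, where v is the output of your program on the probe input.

caesar(1) | caesar(6) | caesar(18) ; probe: "bcfgxdzuugo"

Check, running the answer program on each example:
  "hifjjvmzk" -> "ijgkkwnal" -> "opmqqctgr" -> "gheiiulyj"
  "fuuodtaix" -> "gvvpeubjy" -> "mbbvkahpe" -> "ettncszhw"
  "sobek" -> "tpcfl" -> "zvilr" -> "rnadj"
  "snjrorngbnu" -> "tokspsohcov" -> "zuqyvyuniub" -> "rmiqnqmfamt"
  probe: "cdghyeavvhp" -> "dehizfbwwiq" -> "jknoflhccow" -> "bcfgxdzuugo"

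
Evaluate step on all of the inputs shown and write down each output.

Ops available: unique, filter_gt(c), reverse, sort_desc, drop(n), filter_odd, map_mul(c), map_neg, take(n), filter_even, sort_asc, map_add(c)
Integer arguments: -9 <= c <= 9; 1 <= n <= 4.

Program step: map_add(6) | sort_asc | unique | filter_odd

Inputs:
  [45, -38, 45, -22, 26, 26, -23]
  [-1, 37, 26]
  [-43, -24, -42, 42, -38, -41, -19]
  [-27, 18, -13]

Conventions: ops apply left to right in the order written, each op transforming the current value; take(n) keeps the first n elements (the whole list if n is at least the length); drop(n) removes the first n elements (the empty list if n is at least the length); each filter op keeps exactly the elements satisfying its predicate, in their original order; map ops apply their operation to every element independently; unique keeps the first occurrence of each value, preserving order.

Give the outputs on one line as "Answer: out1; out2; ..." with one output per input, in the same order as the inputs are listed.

[-17, 51]; [5, 43]; [-37, -35, -13]; [-21, -7]

Execution, op by op:
  [45, -38, 45, -22, 26, 26, -23] -> [51, -32, 51, -16, 32, 32, -17] -> [-32, -17, -16, 32, 32, 51, 51] -> [-32, -17, -16, 32, 51] -> [-17, 51]
  [-1, 37, 26] -> [5, 43, 32] -> [5, 32, 43] -> [5, 32, 43] -> [5, 43]
  [-43, -24, -42, 42, -38, -41, -19] -> [-37, -18, -36, 48, -32, -35, -13] -> [-37, -36, -35, -32, -18, -13, 48] -> [-37, -36, -35, -32, -18, -13, 48] -> [-37, -35, -13]
  [-27, 18, -13] -> [-21, 24, -7] -> [-21, -7, 24] -> [-21, -7, 24] -> [-21, -7]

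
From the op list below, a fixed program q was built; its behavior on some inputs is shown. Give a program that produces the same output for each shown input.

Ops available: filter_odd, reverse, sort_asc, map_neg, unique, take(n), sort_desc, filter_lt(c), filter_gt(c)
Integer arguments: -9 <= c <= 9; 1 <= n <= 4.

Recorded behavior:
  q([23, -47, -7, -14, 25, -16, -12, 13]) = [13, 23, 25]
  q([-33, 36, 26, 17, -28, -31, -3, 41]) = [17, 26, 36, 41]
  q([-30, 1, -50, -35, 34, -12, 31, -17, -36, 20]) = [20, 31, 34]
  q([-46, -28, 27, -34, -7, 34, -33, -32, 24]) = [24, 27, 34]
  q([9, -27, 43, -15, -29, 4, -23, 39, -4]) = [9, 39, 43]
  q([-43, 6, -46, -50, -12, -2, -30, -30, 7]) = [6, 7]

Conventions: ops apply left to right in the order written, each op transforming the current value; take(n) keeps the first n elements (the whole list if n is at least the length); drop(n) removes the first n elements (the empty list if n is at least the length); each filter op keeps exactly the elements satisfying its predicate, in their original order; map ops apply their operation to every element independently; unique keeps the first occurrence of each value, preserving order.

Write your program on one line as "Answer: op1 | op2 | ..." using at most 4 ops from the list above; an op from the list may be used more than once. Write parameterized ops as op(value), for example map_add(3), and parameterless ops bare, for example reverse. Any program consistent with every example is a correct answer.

sort_asc | unique | filter_gt(4)

Check, running the answer program on each example:
  [23, -47, -7, -14, 25, -16, -12, 13] -> [-47, -16, -14, -12, -7, 13, 23, 25] -> [-47, -16, -14, -12, -7, 13, 23, 25] -> [13, 23, 25]
  [-33, 36, 26, 17, -28, -31, -3, 41] -> [-33, -31, -28, -3, 17, 26, 36, 41] -> [-33, -31, -28, -3, 17, 26, 36, 41] -> [17, 26, 36, 41]
  [-30, 1, -50, -35, 34, -12, 31, -17, -36, 20] -> [-50, -36, -35, -30, -17, -12, 1, 20, 31, 34] -> [-50, -36, -35, -30, -17, -12, 1, 20, 31, 34] -> [20, 31, 34]
  [-46, -28, 27, -34, -7, 34, -33, -32, 24] -> [-46, -34, -33, -32, -28, -7, 24, 27, 34] -> [-46, -34, -33, -32, -28, -7, 24, 27, 34] -> [24, 27, 34]
  [9, -27, 43, -15, -29, 4, -23, 39, -4] -> [-29, -27, -23, -15, -4, 4, 9, 39, 43] -> [-29, -27, -23, -15, -4, 4, 9, 39, 43] -> [9, 39, 43]
  [-43, 6, -46, -50, -12, -2, -30, -30, 7] -> [-50, -46, -43, -30, -30, -12, -2, 6, 7] -> [-50, -46, -43, -30, -12, -2, 6, 7] -> [6, 7]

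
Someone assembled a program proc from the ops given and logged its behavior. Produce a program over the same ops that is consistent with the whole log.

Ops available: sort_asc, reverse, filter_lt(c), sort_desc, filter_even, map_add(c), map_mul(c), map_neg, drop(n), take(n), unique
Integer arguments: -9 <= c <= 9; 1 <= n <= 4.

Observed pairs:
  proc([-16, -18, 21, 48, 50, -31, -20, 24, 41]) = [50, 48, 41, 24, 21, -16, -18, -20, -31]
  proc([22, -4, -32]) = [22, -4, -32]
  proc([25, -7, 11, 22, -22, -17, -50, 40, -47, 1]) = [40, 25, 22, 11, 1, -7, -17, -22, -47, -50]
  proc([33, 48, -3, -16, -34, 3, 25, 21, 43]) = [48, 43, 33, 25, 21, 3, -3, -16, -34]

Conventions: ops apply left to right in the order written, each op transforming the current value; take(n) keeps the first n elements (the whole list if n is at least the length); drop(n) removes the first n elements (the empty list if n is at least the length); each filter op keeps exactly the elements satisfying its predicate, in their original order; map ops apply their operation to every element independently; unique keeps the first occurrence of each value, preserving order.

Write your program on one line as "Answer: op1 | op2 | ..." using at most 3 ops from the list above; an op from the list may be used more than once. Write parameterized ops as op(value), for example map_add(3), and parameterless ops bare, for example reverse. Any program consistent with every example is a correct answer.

sort_asc | reverse

Check, running the answer program on each example:
  [-16, -18, 21, 48, 50, -31, -20, 24, 41] -> [-31, -20, -18, -16, 21, 24, 41, 48, 50] -> [50, 48, 41, 24, 21, -16, -18, -20, -31]
  [22, -4, -32] -> [-32, -4, 22] -> [22, -4, -32]
  [25, -7, 11, 22, -22, -17, -50, 40, -47, 1] -> [-50, -47, -22, -17, -7, 1, 11, 22, 25, 40] -> [40, 25, 22, 11, 1, -7, -17, -22, -47, -50]
  [33, 48, -3, -16, -34, 3, 25, 21, 43] -> [-34, -16, -3, 3, 21, 25, 33, 43, 48] -> [48, 43, 33, 25, 21, 3, -3, -16, -34]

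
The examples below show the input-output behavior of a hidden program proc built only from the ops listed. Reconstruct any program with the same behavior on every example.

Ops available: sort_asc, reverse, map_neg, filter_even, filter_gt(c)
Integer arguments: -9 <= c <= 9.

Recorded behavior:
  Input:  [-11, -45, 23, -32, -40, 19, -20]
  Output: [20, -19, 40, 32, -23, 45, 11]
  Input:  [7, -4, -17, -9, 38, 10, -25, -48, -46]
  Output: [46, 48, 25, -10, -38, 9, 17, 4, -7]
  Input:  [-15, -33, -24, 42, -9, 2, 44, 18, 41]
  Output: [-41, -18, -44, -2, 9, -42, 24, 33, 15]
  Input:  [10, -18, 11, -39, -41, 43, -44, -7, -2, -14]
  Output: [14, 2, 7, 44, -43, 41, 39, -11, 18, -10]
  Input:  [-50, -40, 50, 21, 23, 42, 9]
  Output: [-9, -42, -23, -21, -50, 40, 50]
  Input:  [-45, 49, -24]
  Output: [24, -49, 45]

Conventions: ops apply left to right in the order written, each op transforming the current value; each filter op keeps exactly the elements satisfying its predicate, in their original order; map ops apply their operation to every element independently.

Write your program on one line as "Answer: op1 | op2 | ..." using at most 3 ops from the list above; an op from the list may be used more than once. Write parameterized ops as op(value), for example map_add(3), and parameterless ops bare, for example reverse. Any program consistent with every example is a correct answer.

reverse | map_neg

Check, running the answer program on each example:
  [-11, -45, 23, -32, -40, 19, -20] -> [-20, 19, -40, -32, 23, -45, -11] -> [20, -19, 40, 32, -23, 45, 11]
  [7, -4, -17, -9, 38, 10, -25, -48, -46] -> [-46, -48, -25, 10, 38, -9, -17, -4, 7] -> [46, 48, 25, -10, -38, 9, 17, 4, -7]
  [-15, -33, -24, 42, -9, 2, 44, 18, 41] -> [41, 18, 44, 2, -9, 42, -24, -33, -15] -> [-41, -18, -44, -2, 9, -42, 24, 33, 15]
  [10, -18, 11, -39, -41, 43, -44, -7, -2, -14] -> [-14, -2, -7, -44, 43, -41, -39, 11, -18, 10] -> [14, 2, 7, 44, -43, 41, 39, -11, 18, -10]
  [-50, -40, 50, 21, 23, 42, 9] -> [9, 42, 23, 21, 50, -40, -50] -> [-9, -42, -23, -21, -50, 40, 50]
  [-45, 49, -24] -> [-24, 49, -45] -> [24, -49, 45]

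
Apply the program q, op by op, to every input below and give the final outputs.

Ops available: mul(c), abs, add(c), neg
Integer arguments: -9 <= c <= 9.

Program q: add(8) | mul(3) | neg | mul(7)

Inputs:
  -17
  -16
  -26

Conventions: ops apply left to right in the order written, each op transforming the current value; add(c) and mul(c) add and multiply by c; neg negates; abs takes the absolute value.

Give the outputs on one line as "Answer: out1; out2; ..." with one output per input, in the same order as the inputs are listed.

189; 168; 378

Execution, op by op:
  -17 -> -9 -> -27 -> 27 -> 189
  -16 -> -8 -> -24 -> 24 -> 168
  -26 -> -18 -> -54 -> 54 -> 378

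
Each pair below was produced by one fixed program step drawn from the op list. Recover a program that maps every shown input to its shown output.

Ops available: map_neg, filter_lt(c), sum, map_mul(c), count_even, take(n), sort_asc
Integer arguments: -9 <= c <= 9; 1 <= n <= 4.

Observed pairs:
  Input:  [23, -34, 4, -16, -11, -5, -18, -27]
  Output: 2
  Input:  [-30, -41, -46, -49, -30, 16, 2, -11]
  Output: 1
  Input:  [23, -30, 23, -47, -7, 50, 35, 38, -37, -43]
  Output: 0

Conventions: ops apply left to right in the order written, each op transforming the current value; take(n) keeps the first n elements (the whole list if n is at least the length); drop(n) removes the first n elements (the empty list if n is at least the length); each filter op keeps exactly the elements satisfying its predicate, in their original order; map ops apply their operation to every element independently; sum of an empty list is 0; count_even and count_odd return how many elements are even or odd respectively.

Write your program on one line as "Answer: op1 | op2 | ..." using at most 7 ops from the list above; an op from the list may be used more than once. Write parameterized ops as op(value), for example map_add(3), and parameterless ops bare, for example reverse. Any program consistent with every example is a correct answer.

sort_asc | filter_lt(-2) | take(3) | map_mul(-9) | map_mul(-9) | count_even

Check, running the answer program on each example:
  [23, -34, 4, -16, -11, -5, -18, -27] -> [-34, -27, -18, -16, -11, -5, 4, 23] -> [-34, -27, -18, -16, -11, -5] -> [-34, -27, -18] -> [306, 243, 162] -> [-2754, -2187, -1458] -> 2
  [-30, -41, -46, -49, -30, 16, 2, -11] -> [-49, -46, -41, -30, -30, -11, 2, 16] -> [-49, -46, -41, -30, -30, -11] -> [-49, -46, -41] -> [441, 414, 369] -> [-3969, -3726, -3321] -> 1
  [23, -30, 23, -47, -7, 50, 35, 38, -37, -43] -> [-47, -43, -37, -30, -7, 23, 23, 35, 38, 50] -> [-47, -43, -37, -30, -7] -> [-47, -43, -37] -> [423, 387, 333] -> [-3807, -3483, -2997] -> 0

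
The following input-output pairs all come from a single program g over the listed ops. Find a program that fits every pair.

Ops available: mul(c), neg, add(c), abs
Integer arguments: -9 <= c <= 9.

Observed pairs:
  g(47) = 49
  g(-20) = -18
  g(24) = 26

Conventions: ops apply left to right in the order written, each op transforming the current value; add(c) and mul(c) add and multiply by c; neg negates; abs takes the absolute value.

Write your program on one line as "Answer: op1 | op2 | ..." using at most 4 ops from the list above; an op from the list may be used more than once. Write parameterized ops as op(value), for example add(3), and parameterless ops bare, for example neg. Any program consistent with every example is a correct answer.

neg | add(-2) | neg

Check, running the answer program on each example:
  47 -> -47 -> -49 -> 49
  -20 -> 20 -> 18 -> -18
  24 -> -24 -> -26 -> 26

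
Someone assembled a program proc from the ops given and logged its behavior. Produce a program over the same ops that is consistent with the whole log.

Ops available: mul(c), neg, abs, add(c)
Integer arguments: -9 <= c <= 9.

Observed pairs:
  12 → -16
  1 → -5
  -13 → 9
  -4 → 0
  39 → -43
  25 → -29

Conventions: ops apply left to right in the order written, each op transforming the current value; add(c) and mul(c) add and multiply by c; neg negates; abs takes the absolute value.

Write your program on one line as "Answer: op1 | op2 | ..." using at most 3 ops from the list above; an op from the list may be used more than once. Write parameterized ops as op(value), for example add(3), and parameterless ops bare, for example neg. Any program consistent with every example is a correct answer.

add(4) | neg

Check, running the answer program on each example:
  12 -> 16 -> -16
  1 -> 5 -> -5
  -13 -> -9 -> 9
  -4 -> 0 -> 0
  39 -> 43 -> -43
  25 -> 29 -> -29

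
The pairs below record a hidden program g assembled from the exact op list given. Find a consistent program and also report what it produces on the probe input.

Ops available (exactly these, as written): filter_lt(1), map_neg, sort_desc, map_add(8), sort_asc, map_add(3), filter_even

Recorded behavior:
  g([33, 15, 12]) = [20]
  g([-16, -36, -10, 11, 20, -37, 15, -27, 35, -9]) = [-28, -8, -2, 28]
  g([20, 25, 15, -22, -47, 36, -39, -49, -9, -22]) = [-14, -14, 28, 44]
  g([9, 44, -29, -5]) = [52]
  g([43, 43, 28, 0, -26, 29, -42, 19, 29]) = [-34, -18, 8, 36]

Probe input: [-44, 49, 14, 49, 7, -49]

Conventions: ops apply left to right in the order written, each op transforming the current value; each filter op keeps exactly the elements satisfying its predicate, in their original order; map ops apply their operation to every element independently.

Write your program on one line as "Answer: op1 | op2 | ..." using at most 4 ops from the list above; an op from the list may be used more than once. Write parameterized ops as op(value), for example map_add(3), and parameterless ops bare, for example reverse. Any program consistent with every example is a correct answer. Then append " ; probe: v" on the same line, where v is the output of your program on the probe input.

map_add(8) | filter_even | sort_asc ; probe: [-36, 22]

Check, running the answer program on each example:
  [33, 15, 12] -> [41, 23, 20] -> [20] -> [20]
  [-16, -36, -10, 11, 20, -37, 15, -27, 35, -9] -> [-8, -28, -2, 19, 28, -29, 23, -19, 43, -1] -> [-8, -28, -2, 28] -> [-28, -8, -2, 28]
  [20, 25, 15, -22, -47, 36, -39, -49, -9, -22] -> [28, 33, 23, -14, -39, 44, -31, -41, -1, -14] -> [28, -14, 44, -14] -> [-14, -14, 28, 44]
  [9, 44, -29, -5] -> [17, 52, -21, 3] -> [52] -> [52]
  [43, 43, 28, 0, -26, 29, -42, 19, 29] -> [51, 51, 36, 8, -18, 37, -34, 27, 37] -> [36, 8, -18, -34] -> [-34, -18, 8, 36]
  probe: [-44, 49, 14, 49, 7, -49] -> [-36, 57, 22, 57, 15, -41] -> [-36, 22] -> [-36, 22]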